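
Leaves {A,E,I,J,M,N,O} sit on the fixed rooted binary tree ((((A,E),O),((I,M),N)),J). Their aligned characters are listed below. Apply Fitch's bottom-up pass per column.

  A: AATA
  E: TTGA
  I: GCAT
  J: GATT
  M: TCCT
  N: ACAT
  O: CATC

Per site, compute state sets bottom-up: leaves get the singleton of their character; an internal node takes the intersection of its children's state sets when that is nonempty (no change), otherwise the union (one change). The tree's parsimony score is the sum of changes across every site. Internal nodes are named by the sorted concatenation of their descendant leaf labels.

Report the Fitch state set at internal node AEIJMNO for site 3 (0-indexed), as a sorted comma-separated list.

[col 0] AE: children A:{A}, E:{T} ∪→ {A,T}; cost 1
[col 0] AEO: children AE:{A,T}, O:{C} ∪→ {A,C,T}; cost 1
[col 0] IM: children I:{G}, M:{T} ∪→ {G,T}; cost 1
[col 0] IMN: children IM:{G,T}, N:{A} ∪→ {A,G,T}; cost 1
[col 0] AEIMNO: children AEO:{A,C,T}, IMN:{A,G,T} ∩→ {A,T}; cost 0
[col 0] AEIJMNO: children AEIMNO:{A,T}, J:{G} ∪→ {A,G,T}; cost 1
[col 1] AE: children A:{A}, E:{T} ∪→ {A,T}; cost 1
[col 1] AEO: children AE:{A,T}, O:{A} ∩→ {A}; cost 0
[col 1] IM: children I:{C}, M:{C} ∩→ {C}; cost 0
[col 1] IMN: children IM:{C}, N:{C} ∩→ {C}; cost 0
[col 1] AEIMNO: children AEO:{A}, IMN:{C} ∪→ {A,C}; cost 1
[col 1] AEIJMNO: children AEIMNO:{A,C}, J:{A} ∩→ {A}; cost 0
[col 2] AE: children A:{T}, E:{G} ∪→ {G,T}; cost 1
[col 2] AEO: children AE:{G,T}, O:{T} ∩→ {T}; cost 0
[col 2] IM: children I:{A}, M:{C} ∪→ {A,C}; cost 1
[col 2] IMN: children IM:{A,C}, N:{A} ∩→ {A}; cost 0
[col 2] AEIMNO: children AEO:{T}, IMN:{A} ∪→ {A,T}; cost 1
[col 2] AEIJMNO: children AEIMNO:{A,T}, J:{T} ∩→ {T}; cost 0
[col 3] AE: children A:{A}, E:{A} ∩→ {A}; cost 0
[col 3] AEO: children AE:{A}, O:{C} ∪→ {A,C}; cost 1
[col 3] IM: children I:{T}, M:{T} ∩→ {T}; cost 0
[col 3] IMN: children IM:{T}, N:{T} ∩→ {T}; cost 0
[col 3] AEIMNO: children AEO:{A,C}, IMN:{T} ∪→ {A,C,T}; cost 1
[col 3] AEIJMNO: children AEIMNO:{A,C,T}, J:{T} ∩→ {T}; cost 0
per-site changes: [5, 2, 3, 2]; total = 12

T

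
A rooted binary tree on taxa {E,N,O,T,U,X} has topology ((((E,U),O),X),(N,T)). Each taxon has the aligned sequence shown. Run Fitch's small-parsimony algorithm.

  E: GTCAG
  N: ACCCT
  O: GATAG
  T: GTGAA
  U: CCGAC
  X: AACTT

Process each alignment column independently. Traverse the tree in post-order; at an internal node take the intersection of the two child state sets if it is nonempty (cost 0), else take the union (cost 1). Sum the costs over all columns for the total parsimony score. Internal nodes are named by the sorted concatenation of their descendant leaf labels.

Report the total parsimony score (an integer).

15

[col 0] EU: children E:{G}, U:{C} ∪→ {C,G}; cost 1
[col 0] EOU: children EU:{C,G}, O:{G} ∩→ {G}; cost 0
[col 0] EOUX: children EOU:{G}, X:{A} ∪→ {A,G}; cost 1
[col 0] NT: children N:{A}, T:{G} ∪→ {A,G}; cost 1
[col 0] ENOTUX: children EOUX:{A,G}, NT:{A,G} ∩→ {A,G}; cost 0
[col 1] EU: children E:{T}, U:{C} ∪→ {C,T}; cost 1
[col 1] EOU: children EU:{C,T}, O:{A} ∪→ {A,C,T}; cost 1
[col 1] EOUX: children EOU:{A,C,T}, X:{A} ∩→ {A}; cost 0
[col 1] NT: children N:{C}, T:{T} ∪→ {C,T}; cost 1
[col 1] ENOTUX: children EOUX:{A}, NT:{C,T} ∪→ {A,C,T}; cost 1
[col 2] EU: children E:{C}, U:{G} ∪→ {C,G}; cost 1
[col 2] EOU: children EU:{C,G}, O:{T} ∪→ {C,G,T}; cost 1
[col 2] EOUX: children EOU:{C,G,T}, X:{C} ∩→ {C}; cost 0
[col 2] NT: children N:{C}, T:{G} ∪→ {C,G}; cost 1
[col 2] ENOTUX: children EOUX:{C}, NT:{C,G} ∩→ {C}; cost 0
[col 3] EU: children E:{A}, U:{A} ∩→ {A}; cost 0
[col 3] EOU: children EU:{A}, O:{A} ∩→ {A}; cost 0
[col 3] EOUX: children EOU:{A}, X:{T} ∪→ {A,T}; cost 1
[col 3] NT: children N:{C}, T:{A} ∪→ {A,C}; cost 1
[col 3] ENOTUX: children EOUX:{A,T}, NT:{A,C} ∩→ {A}; cost 0
[col 4] EU: children E:{G}, U:{C} ∪→ {C,G}; cost 1
[col 4] EOU: children EU:{C,G}, O:{G} ∩→ {G}; cost 0
[col 4] EOUX: children EOU:{G}, X:{T} ∪→ {G,T}; cost 1
[col 4] NT: children N:{T}, T:{A} ∪→ {A,T}; cost 1
[col 4] ENOTUX: children EOUX:{G,T}, NT:{A,T} ∩→ {T}; cost 0
per-site changes: [3, 4, 3, 2, 3]; total = 15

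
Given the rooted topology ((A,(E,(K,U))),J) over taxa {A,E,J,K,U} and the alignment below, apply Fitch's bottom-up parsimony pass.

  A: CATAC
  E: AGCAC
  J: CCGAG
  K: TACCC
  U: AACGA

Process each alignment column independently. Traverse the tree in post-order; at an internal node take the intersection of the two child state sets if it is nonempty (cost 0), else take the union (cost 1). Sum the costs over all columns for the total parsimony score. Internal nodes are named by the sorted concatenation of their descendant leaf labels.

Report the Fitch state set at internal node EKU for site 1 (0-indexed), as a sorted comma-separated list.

A,G

site 0, node KU: K={T} ∪ U={A} → {A,T} (+1)
site 0, node EKU: E={A} ∩ KU={A,T} → {A} (+0)
site 0, node AEKU: A={C} ∪ EKU={A} → {A,C} (+1)
site 0, node AEJKU: AEKU={A,C} ∩ J={C} → {C} (+0)
site 1, node KU: K={A} ∩ U={A} → {A} (+0)
site 1, node EKU: E={G} ∪ KU={A} → {A,G} (+1)
site 1, node AEKU: A={A} ∩ EKU={A,G} → {A} (+0)
site 1, node AEJKU: AEKU={A} ∪ J={C} → {A,C} (+1)
site 2, node KU: K={C} ∩ U={C} → {C} (+0)
site 2, node EKU: E={C} ∩ KU={C} → {C} (+0)
site 2, node AEKU: A={T} ∪ EKU={C} → {C,T} (+1)
site 2, node AEJKU: AEKU={C,T} ∪ J={G} → {C,G,T} (+1)
site 3, node KU: K={C} ∪ U={G} → {C,G} (+1)
site 3, node EKU: E={A} ∪ KU={C,G} → {A,C,G} (+1)
site 3, node AEKU: A={A} ∩ EKU={A,C,G} → {A} (+0)
site 3, node AEJKU: AEKU={A} ∩ J={A} → {A} (+0)
site 4, node KU: K={C} ∪ U={A} → {A,C} (+1)
site 4, node EKU: E={C} ∩ KU={A,C} → {C} (+0)
site 4, node AEKU: A={C} ∩ EKU={C} → {C} (+0)
site 4, node AEJKU: AEKU={C} ∪ J={G} → {C,G} (+1)
per-site changes: [2, 2, 2, 2, 2]; total = 10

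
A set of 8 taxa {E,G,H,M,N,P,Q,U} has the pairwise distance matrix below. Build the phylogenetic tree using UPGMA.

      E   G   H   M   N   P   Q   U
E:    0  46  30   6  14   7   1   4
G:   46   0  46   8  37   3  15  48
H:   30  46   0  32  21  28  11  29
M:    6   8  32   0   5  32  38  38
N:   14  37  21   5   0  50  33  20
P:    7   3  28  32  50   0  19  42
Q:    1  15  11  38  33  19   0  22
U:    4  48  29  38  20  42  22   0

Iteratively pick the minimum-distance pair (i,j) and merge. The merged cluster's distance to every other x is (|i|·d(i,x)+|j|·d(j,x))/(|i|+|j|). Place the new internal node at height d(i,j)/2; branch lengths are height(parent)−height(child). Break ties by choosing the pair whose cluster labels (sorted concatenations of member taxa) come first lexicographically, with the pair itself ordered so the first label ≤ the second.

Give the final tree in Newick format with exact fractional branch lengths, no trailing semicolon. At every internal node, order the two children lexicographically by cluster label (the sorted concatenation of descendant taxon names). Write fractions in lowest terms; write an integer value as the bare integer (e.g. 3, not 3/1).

(((((E:1/2,Q:1/2):6,U:13/2):31/6,H:35/3):23/24,(M:5/2,N:5/2):81/8):25/8,(G:3/2,P:3/2):57/4)

iteration 1: select E,Q (d=1); attach at lengths (1/2, 1/2); label the merged cluster EQ
  updated: d(EQ,G)=61/2, d(EQ,H)=41/2, d(EQ,M)=22, d(EQ,N)=47/2, d(EQ,P)=13, d(EQ,U)=13
iteration 2: select G,P (d=3); attach at lengths (3/2, 3/2); label the merged cluster GP
  updated: d(EQ,GP)=87/4, d(GP,H)=37, d(GP,M)=20, d(GP,N)=87/2, d(GP,U)=45
iteration 3: select M,N (d=5); attach at lengths (5/2, 5/2); label the merged cluster MN
  updated: d(EQ,MN)=91/4, d(GP,MN)=127/4, d(H,MN)=53/2, d(MN,U)=29
iteration 4: select EQ,U (d=13); attach at lengths (6, 13/2); label the merged cluster EQU
  updated: d(EQU,GP)=59/2, d(EQU,H)=70/3, d(EQU,MN)=149/6
iteration 5: select EQU,H (d=70/3); attach at lengths (31/6, 35/3); label the merged cluster EHQU
  updated: d(EHQU,GP)=251/8, d(EHQU,MN)=101/4
iteration 6: select EHQU,MN (d=101/4); attach at lengths (23/24, 81/8); label the merged cluster EHMNQU
  updated: d(EHMNQU,GP)=63/2
iteration 7: select EHMNQU,GP (d=63/2); attach at lengths (25/8, 57/4); label the merged cluster EGHMNPQU
final tree: (((((E:1/2,Q:1/2):6,U:13/2):31/6,H:35/3):23/24,(M:5/2,N:5/2):81/8):25/8,(G:3/2,P:3/2):57/4)
total length: 1603/24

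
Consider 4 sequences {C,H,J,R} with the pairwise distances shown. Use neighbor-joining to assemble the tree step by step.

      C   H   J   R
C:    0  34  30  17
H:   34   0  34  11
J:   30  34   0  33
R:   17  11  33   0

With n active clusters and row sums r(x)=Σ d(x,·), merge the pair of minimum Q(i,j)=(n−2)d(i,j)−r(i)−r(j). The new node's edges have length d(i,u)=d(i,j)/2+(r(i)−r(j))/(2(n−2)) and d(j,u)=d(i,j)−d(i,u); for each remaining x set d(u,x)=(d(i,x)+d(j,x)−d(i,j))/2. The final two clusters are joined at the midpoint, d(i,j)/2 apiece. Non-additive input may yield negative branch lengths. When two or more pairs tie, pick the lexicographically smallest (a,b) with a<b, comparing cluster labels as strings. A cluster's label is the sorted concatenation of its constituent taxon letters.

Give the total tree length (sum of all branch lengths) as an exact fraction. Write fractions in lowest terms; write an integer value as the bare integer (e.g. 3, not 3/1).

iteration 1: select C,J (d=30, Q=-118); attach at lengths (11, 19); label the merged cluster CJ
  updated: d(CJ,H)=19, d(CJ,R)=10
iteration 2: select CJ,H (d=19, Q=-40); attach at lengths (9, 10); label the merged cluster CHJ
  updated: d(CHJ,R)=1
iteration 3: select CHJ,R (d=1); attach at lengths (1/2, 1/2); label the merged cluster CHJR
final tree: (((C:11,J:19):9,H:10):1/2,R:1/2)
total length: 50

50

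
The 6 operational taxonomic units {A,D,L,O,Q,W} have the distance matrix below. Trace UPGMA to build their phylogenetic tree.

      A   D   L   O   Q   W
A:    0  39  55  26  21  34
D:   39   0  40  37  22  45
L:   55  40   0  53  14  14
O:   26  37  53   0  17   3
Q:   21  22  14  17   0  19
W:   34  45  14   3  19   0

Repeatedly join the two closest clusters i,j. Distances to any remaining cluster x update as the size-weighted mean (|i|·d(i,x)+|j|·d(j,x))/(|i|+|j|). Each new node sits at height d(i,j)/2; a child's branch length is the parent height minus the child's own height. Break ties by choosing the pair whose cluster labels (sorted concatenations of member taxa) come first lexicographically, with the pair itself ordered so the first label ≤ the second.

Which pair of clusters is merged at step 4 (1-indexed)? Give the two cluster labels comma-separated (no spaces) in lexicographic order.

step 1: merge (O,W) at d=3; branch lengths O→3/2, W→3/2; new cluster OW
  updated: d(A,OW)=30, d(D,OW)=41, d(L,OW)=67/2, d(OW,Q)=18
step 2: merge (L,Q) at d=14; branch lengths L→7, Q→7; new cluster LQ
  updated: d(A,LQ)=38, d(D,LQ)=31, d(LQ,OW)=103/4
step 3: merge (LQ,OW) at d=103/4; branch lengths LQ→47/8, OW→91/8; new cluster LOQW
  updated: d(A,LOQW)=34, d(D,LOQW)=36
step 4: merge (A,LOQW) at d=34; branch lengths A→17, LOQW→33/8; new cluster ALOQW
  updated: d(ALOQW,D)=183/5
step 5: merge (ALOQW,D) at d=183/5; branch lengths ALOQW→13/10, D→183/10; new cluster ADLOQW
final tree: ((A:17,((L:7,Q:7):47/8,(O:3/2,W:3/2):91/8):33/8):13/10,D:183/10)
total length: 2999/40

A,LOQW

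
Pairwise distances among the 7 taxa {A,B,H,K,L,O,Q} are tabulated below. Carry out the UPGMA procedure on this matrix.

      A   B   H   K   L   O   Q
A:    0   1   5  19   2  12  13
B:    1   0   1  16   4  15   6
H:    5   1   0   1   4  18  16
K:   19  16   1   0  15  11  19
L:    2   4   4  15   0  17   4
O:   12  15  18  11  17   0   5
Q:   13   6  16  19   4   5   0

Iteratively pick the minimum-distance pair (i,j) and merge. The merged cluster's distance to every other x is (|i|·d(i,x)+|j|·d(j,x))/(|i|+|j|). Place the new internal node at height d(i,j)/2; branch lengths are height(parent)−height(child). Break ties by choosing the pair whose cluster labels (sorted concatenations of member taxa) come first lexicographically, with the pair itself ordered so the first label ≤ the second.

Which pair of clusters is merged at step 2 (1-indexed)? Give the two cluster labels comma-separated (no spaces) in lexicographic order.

1. join A+B (d=1) ⇒ AB; edges |A|=1/2, |B|=1/2
  updated: d(AB,H)=3, d(AB,K)=35/2, d(AB,L)=3, d(AB,O)=27/2, d(AB,Q)=19/2
2. join H+K (d=1) ⇒ HK; edges |H|=1/2, |K|=1/2
  updated: d(AB,HK)=41/4, d(HK,L)=19/2, d(HK,O)=29/2, d(HK,Q)=35/2
3. join AB+L (d=3) ⇒ ABL; edges |AB|=1, |L|=3/2
  updated: d(ABL,HK)=10, d(ABL,O)=44/3, d(ABL,Q)=23/3
4. join O+Q (d=5) ⇒ OQ; edges |O|=5/2, |Q|=5/2
  updated: d(ABL,OQ)=67/6, d(HK,OQ)=16
5. join ABL+HK (d=10) ⇒ ABHKL; edges |ABL|=7/2, |HK|=9/2
  updated: d(ABHKL,OQ)=131/10
6. join ABHKL+OQ (d=131/10) ⇒ ABHKLOQ; edges |ABHKL|=31/20, |OQ|=81/20
final tree: ((((A:1/2,B:1/2):1,L:3/2):7/2,(H:1/2,K:1/2):9/2):31/20,(O:5/2,Q:5/2):81/20)
total length: 231/10

H,K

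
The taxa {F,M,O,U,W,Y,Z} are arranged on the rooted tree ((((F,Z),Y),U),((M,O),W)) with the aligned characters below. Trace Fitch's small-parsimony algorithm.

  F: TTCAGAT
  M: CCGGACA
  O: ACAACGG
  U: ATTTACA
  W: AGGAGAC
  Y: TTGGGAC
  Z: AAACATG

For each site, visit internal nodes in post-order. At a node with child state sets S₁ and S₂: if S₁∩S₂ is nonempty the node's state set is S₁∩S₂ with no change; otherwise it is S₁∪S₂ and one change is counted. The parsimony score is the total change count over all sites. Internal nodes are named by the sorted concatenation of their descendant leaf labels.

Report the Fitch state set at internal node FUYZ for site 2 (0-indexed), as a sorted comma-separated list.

A,C,G,T

FZ@0: {T} ∪ {A} = {A,T} (union, +1)
FYZ@0: {A,T} ∩ {T} = {T} (intersection, +0)
FUYZ@0: {T} ∪ {A} = {A,T} (union, +1)
MO@0: {C} ∪ {A} = {A,C} (union, +1)
MOW@0: {A,C} ∩ {A} = {A} (intersection, +0)
FMOUWYZ@0: {A,T} ∩ {A} = {A} (intersection, +0)
FZ@1: {T} ∪ {A} = {A,T} (union, +1)
FYZ@1: {A,T} ∩ {T} = {T} (intersection, +0)
FUYZ@1: {T} ∩ {T} = {T} (intersection, +0)
MO@1: {C} ∩ {C} = {C} (intersection, +0)
MOW@1: {C} ∪ {G} = {C,G} (union, +1)
FMOUWYZ@1: {T} ∪ {C,G} = {C,G,T} (union, +1)
FZ@2: {C} ∪ {A} = {A,C} (union, +1)
FYZ@2: {A,C} ∪ {G} = {A,C,G} (union, +1)
FUYZ@2: {A,C,G} ∪ {T} = {A,C,G,T} (union, +1)
MO@2: {G} ∪ {A} = {A,G} (union, +1)
MOW@2: {A,G} ∩ {G} = {G} (intersection, +0)
FMOUWYZ@2: {A,C,G,T} ∩ {G} = {G} (intersection, +0)
FZ@3: {A} ∪ {C} = {A,C} (union, +1)
FYZ@3: {A,C} ∪ {G} = {A,C,G} (union, +1)
FUYZ@3: {A,C,G} ∪ {T} = {A,C,G,T} (union, +1)
MO@3: {G} ∪ {A} = {A,G} (union, +1)
MOW@3: {A,G} ∩ {A} = {A} (intersection, +0)
FMOUWYZ@3: {A,C,G,T} ∩ {A} = {A} (intersection, +0)
FZ@4: {G} ∪ {A} = {A,G} (union, +1)
FYZ@4: {A,G} ∩ {G} = {G} (intersection, +0)
FUYZ@4: {G} ∪ {A} = {A,G} (union, +1)
MO@4: {A} ∪ {C} = {A,C} (union, +1)
MOW@4: {A,C} ∪ {G} = {A,C,G} (union, +1)
FMOUWYZ@4: {A,G} ∩ {A,C,G} = {A,G} (intersection, +0)
FZ@5: {A} ∪ {T} = {A,T} (union, +1)
FYZ@5: {A,T} ∩ {A} = {A} (intersection, +0)
FUYZ@5: {A} ∪ {C} = {A,C} (union, +1)
MO@5: {C} ∪ {G} = {C,G} (union, +1)
MOW@5: {C,G} ∪ {A} = {A,C,G} (union, +1)
FMOUWYZ@5: {A,C} ∩ {A,C,G} = {A,C} (intersection, +0)
FZ@6: {T} ∪ {G} = {G,T} (union, +1)
FYZ@6: {G,T} ∪ {C} = {C,G,T} (union, +1)
FUYZ@6: {C,G,T} ∪ {A} = {A,C,G,T} (union, +1)
MO@6: {A} ∪ {G} = {A,G} (union, +1)
MOW@6: {A,G} ∪ {C} = {A,C,G} (union, +1)
FMOUWYZ@6: {A,C,G,T} ∩ {A,C,G} = {A,C,G} (intersection, +0)
per-site changes: [3, 3, 4, 4, 4, 4, 5]; total = 27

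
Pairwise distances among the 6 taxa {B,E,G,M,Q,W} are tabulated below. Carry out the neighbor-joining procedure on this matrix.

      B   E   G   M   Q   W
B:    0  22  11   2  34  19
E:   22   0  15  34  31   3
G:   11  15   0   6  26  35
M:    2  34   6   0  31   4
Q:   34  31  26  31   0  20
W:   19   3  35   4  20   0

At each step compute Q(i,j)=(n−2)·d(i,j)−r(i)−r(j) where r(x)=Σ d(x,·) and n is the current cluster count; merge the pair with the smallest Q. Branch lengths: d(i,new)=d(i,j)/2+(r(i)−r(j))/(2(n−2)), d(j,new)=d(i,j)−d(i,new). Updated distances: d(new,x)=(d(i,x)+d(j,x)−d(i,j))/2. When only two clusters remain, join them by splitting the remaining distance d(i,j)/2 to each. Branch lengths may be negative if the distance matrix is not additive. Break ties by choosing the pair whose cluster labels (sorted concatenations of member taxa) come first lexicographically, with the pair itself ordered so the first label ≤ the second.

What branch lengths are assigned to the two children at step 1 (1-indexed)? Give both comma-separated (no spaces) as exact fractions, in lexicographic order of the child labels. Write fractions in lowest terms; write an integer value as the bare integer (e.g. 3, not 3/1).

step 1: merge (E,W) at d=3, Q=-174; branch lengths E→9/2, W→-3/2; new cluster EW
  updated: d(B,EW)=19, d(EW,G)=47/2, d(EW,M)=35/2, d(EW,Q)=24
step 2: merge (EW,Q) at d=24, Q=-127; branch lengths EW→41/6, Q→103/6; new cluster EQW
  updated: d(B,EQW)=29/2, d(EQW,G)=51/4, d(EQW,M)=49/4
step 3: merge (B,M) at d=2, Q=-175/4; branch lengths B→45/16, M→-13/16; new cluster BM
  updated: d(BM,EQW)=99/8, d(BM,G)=15/2
step 4: merge (BM,EQW) at d=99/8, Q=-261/8; branch lengths BM→57/16, EQW→141/16; new cluster BEMQW
  updated: d(BEMQW,G)=63/16
step 5: merge (BEMQW,G) at d=63/16; branch lengths BEMQW→63/32, G→63/32; new cluster BEGMQW
final tree: (((B:45/16,M:-13/16):57/16,((E:9/2,W:-3/2):41/6,Q:103/6):141/16):63/32,G:63/32)
total length: 725/16

9/2,-3/2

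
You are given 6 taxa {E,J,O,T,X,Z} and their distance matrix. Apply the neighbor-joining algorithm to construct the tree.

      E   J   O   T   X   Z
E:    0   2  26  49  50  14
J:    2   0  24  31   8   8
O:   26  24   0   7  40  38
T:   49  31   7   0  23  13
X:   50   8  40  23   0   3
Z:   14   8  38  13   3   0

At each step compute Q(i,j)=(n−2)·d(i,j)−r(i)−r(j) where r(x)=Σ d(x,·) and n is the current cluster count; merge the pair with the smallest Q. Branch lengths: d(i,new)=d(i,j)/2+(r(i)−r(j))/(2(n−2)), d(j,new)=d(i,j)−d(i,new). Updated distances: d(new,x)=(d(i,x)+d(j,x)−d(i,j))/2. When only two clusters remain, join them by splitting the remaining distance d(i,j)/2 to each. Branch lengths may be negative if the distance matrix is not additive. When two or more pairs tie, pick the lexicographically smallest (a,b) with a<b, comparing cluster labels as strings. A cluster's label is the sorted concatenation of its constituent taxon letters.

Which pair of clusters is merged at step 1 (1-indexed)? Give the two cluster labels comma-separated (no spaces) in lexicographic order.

iteration 1: select O,T (d=7, Q=-230); attach at lengths (5, 2); label the merged cluster OT
  updated: d(E,OT)=34, d(J,OT)=24, d(OT,X)=28, d(OT,Z)=22
iteration 2: select E,J (d=2, Q=-136); attach at lengths (32/3, -26/3); label the merged cluster EJ
  updated: d(EJ,OT)=28, d(EJ,X)=28, d(EJ,Z)=10
iteration 3: select EJ,OT (d=28, Q=-88); attach at lengths (11, 17); label the merged cluster EJOT
  updated: d(EJOT,X)=14, d(EJOT,Z)=2
iteration 4: select EJOT,X (d=14, Q=-19); attach at lengths (13/2, 15/2); label the merged cluster EJOTX
  updated: d(EJOTX,Z)=-9/2
iteration 5: select EJOTX,Z (d=-9/2); attach at lengths (-9/4, -9/4); label the merged cluster EJOTXZ
final tree: ((((E:32/3,J:-26/3):11,(O:5,T:2):17):13/2,X:15/2):-9/4,Z:-9/4)
total length: 93/2

O,T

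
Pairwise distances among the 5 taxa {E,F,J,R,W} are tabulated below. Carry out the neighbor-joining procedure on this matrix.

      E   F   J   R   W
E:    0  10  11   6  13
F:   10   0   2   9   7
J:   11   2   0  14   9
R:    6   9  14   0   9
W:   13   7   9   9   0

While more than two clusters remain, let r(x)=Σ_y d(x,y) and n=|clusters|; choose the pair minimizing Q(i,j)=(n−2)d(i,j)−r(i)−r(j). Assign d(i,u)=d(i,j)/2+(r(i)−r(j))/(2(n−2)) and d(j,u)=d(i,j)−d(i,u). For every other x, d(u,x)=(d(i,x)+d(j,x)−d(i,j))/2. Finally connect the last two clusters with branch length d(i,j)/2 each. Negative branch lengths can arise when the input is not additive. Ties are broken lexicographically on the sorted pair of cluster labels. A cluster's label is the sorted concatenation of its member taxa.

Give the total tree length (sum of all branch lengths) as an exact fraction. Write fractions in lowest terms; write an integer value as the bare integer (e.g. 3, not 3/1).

iteration 1: select E,R (d=6, Q=-60); attach at lengths (10/3, 8/3); label the merged cluster ER
  updated: d(ER,F)=13/2, d(ER,J)=19/2, d(ER,W)=8
iteration 2: select ER,W (d=8, Q=-32); attach at lengths (4, 4); label the merged cluster ERW
  updated: d(ERW,F)=11/4, d(ERW,J)=21/4
iteration 3: select ERW,F (d=11/4, Q=-10); attach at lengths (3, -1/4); label the merged cluster EFRW
  updated: d(EFRW,J)=9/4
iteration 4: select EFRW,J (d=9/4); attach at lengths (9/8, 9/8); label the merged cluster EFJRW
final tree: ((((E:10/3,R:8/3):4,W:4):3,F:-1/4):9/8,J:9/8)
total length: 19

19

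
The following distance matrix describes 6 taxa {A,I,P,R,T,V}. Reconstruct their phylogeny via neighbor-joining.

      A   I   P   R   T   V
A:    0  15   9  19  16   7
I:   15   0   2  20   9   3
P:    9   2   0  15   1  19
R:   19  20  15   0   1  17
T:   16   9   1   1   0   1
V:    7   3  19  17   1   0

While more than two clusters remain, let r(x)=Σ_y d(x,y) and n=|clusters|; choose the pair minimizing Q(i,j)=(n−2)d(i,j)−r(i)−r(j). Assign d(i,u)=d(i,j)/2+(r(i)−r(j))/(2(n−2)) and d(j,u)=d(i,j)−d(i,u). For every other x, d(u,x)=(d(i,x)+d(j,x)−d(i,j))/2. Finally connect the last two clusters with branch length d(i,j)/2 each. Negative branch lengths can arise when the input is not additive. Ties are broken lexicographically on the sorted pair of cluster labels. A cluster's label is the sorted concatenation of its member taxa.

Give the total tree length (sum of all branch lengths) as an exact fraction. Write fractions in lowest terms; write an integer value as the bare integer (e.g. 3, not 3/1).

23

iteration 1: select R,T (d=1, Q=-96); attach at lengths (6, -5); label the merged cluster RT
  updated: d(A,RT)=17, d(I,RT)=14, d(P,RT)=15/2, d(RT,V)=17/2
iteration 2: select I,P (d=2, Q=-131/2); attach at lengths (5/12, 19/12); label the merged cluster IP
  updated: d(A,IP)=11, d(IP,RT)=39/4, d(IP,V)=10
iteration 3: select A,V (d=7, Q=-93/2); attach at lengths (47/8, 9/8); label the merged cluster AV
  updated: d(AV,IP)=7, d(AV,RT)=37/4
iteration 4: select AV,IP (d=7, Q=-26); attach at lengths (13/4, 15/4); label the merged cluster AIPV
  updated: d(AIPV,RT)=6
iteration 5: select AIPV,RT (d=6); attach at lengths (3, 3); label the merged cluster AIPRTV
final tree: (((A:47/8,V:9/8):13/4,(I:5/12,P:19/12):15/4):3,(R:6,T:-5):3)
total length: 23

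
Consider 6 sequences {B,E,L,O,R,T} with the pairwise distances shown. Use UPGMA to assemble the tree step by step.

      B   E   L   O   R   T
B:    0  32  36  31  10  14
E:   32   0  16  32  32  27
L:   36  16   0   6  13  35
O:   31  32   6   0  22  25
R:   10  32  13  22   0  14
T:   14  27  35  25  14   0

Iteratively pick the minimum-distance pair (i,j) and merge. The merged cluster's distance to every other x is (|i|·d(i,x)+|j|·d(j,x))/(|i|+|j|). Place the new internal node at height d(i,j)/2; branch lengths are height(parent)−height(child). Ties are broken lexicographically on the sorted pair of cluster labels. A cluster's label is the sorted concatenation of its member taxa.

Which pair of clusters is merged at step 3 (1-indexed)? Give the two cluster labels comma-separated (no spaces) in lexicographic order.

1. join L+O (d=6) ⇒ LO; edges |L|=3, |O|=3
  updated: d(B,LO)=67/2, d(E,LO)=24, d(LO,R)=35/2, d(LO,T)=30
2. join B+R (d=10) ⇒ BR; edges |B|=5, |R|=5
  updated: d(BR,E)=32, d(BR,LO)=51/2, d(BR,T)=14
3. join BR+T (d=14) ⇒ BRT; edges |BR|=2, |T|=7
  updated: d(BRT,E)=91/3, d(BRT,LO)=27
4. join E+LO (d=24) ⇒ ELO; edges |E|=12, |LO|=9
  updated: d(BRT,ELO)=253/9
5. join BRT+ELO (d=253/9) ⇒ BELORT; edges |BRT|=127/18, |ELO|=37/18
final tree: (((B:5,R:5):2,T:7):127/18,(E:12,(L:3,O:3):9):37/18)
total length: 496/9

BR,T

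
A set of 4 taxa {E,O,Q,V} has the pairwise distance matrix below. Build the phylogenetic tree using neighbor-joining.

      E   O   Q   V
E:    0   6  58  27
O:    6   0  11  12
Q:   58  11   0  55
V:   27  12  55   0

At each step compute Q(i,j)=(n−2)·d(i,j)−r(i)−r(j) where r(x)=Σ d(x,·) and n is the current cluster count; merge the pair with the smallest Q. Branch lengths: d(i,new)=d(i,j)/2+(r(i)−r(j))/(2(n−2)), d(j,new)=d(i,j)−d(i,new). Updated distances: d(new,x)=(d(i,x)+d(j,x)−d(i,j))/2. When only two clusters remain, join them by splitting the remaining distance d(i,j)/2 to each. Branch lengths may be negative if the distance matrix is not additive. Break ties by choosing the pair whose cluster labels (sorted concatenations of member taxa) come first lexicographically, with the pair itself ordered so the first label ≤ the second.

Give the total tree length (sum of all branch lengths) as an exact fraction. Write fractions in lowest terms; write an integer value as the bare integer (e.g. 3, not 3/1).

207/4

step 1: merge (E,V) at d=27, Q=-131; branch lengths E→51/4, V→57/4; new cluster EV
  updated: d(EV,O)=-9/2, d(EV,Q)=43
step 2: merge (EV,O) at d=-9/2, Q=-99/2; branch lengths EV→55/4, O→-73/4; new cluster EOV
  updated: d(EOV,Q)=117/4
step 3: merge (EOV,Q) at d=117/4; branch lengths EOV→117/8, Q→117/8; new cluster EOQV
final tree: (((E:51/4,V:57/4):55/4,O:-73/4):117/8,Q:117/8)
total length: 207/4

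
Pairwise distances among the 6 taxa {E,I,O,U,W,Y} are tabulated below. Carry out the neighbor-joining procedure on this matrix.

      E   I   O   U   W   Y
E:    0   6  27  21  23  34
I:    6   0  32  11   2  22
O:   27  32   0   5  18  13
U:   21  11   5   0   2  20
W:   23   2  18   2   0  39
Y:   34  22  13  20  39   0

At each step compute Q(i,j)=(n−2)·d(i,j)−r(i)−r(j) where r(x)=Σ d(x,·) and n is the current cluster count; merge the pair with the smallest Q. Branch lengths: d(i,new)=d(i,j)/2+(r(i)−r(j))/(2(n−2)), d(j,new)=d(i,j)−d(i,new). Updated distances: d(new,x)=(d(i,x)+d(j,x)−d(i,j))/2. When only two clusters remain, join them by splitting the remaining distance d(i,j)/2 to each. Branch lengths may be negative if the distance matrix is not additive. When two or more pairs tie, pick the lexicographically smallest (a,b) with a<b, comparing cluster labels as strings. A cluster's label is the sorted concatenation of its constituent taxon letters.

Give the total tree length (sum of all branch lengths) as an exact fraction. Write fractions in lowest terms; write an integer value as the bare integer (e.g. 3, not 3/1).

653/16

step 1: merge (O,Y) at d=13, Q=-171; branch lengths O→19/8, Y→85/8; new cluster OY
  updated: d(E,OY)=24, d(I,OY)=41/2, d(OY,U)=6, d(OY,W)=22
step 2: merge (E,I) at d=6, Q=-191/2; branch lengths E→35/4, I→-11/4; new cluster EI
  updated: d(EI,OY)=77/4, d(EI,U)=13, d(EI,W)=19/2
step 3: merge (EI,W) at d=19/2, Q=-225/4; branch lengths EI→109/16, W→43/16; new cluster EIW
  updated: d(EIW,OY)=127/8, d(EIW,U)=11/4
step 4: merge (EIW,OY) at d=127/8, Q=-197/8; branch lengths EIW→101/16, OY→153/16; new cluster EIOWY
  updated: d(EIOWY,U)=-57/16
step 5: merge (EIOWY,U) at d=-57/16; branch lengths EIOWY→-57/32, U→-57/32; new cluster EIOUWY
final tree: ((((E:35/4,I:-11/4):109/16,W:43/16):101/16,(O:19/8,Y:85/8):153/16):-57/32,U:-57/32)
total length: 653/16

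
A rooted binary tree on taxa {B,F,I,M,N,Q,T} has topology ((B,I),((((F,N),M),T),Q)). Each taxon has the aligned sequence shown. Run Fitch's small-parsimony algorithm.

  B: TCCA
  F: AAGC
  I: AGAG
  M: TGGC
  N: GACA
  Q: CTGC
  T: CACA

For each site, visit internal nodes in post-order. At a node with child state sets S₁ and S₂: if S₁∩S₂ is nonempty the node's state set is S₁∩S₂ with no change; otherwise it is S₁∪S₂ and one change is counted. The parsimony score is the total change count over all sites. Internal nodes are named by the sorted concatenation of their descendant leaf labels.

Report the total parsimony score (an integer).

BI@0: {T} ∪ {A} = {A,T} (union, +1)
FN@0: {A} ∪ {G} = {A,G} (union, +1)
FMN@0: {A,G} ∪ {T} = {A,G,T} (union, +1)
FMNT@0: {A,G,T} ∪ {C} = {A,C,G,T} (union, +1)
FMNQT@0: {A,C,G,T} ∩ {C} = {C} (intersection, +0)
BFIMNQT@0: {A,T} ∪ {C} = {A,C,T} (union, +1)
BI@1: {C} ∪ {G} = {C,G} (union, +1)
FN@1: {A} ∩ {A} = {A} (intersection, +0)
FMN@1: {A} ∪ {G} = {A,G} (union, +1)
FMNT@1: {A,G} ∩ {A} = {A} (intersection, +0)
FMNQT@1: {A} ∪ {T} = {A,T} (union, +1)
BFIMNQT@1: {C,G} ∪ {A,T} = {A,C,G,T} (union, +1)
BI@2: {C} ∪ {A} = {A,C} (union, +1)
FN@2: {G} ∪ {C} = {C,G} (union, +1)
FMN@2: {C,G} ∩ {G} = {G} (intersection, +0)
FMNT@2: {G} ∪ {C} = {C,G} (union, +1)
FMNQT@2: {C,G} ∩ {G} = {G} (intersection, +0)
BFIMNQT@2: {A,C} ∪ {G} = {A,C,G} (union, +1)
BI@3: {A} ∪ {G} = {A,G} (union, +1)
FN@3: {C} ∪ {A} = {A,C} (union, +1)
FMN@3: {A,C} ∩ {C} = {C} (intersection, +0)
FMNT@3: {C} ∪ {A} = {A,C} (union, +1)
FMNQT@3: {A,C} ∩ {C} = {C} (intersection, +0)
BFIMNQT@3: {A,G} ∪ {C} = {A,C,G} (union, +1)
per-site changes: [5, 4, 4, 4]; total = 17

17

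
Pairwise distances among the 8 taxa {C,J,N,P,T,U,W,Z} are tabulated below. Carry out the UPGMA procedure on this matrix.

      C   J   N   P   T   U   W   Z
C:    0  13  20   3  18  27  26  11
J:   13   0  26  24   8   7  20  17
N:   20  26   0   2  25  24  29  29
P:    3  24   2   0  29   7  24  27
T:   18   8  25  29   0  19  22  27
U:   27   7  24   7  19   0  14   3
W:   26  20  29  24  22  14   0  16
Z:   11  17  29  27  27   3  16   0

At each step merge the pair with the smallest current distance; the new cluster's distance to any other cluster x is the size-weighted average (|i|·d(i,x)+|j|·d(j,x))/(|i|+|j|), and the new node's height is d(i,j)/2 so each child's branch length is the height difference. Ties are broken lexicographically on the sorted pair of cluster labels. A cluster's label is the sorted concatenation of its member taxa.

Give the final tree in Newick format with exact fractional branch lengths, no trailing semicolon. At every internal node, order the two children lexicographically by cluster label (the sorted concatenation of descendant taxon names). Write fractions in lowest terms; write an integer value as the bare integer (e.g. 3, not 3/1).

((C:23/4,(N:1,P:1):19/4):111/20,((J:4,T:4):16/3,((U:3/2,Z:3/2):6,W:15/2):11/6):59/30)

step 1: merge (N,P) at d=2; branch lengths N→1, P→1; new cluster NP
  updated: d(C,NP)=23/2, d(J,NP)=25, d(NP,T)=27, d(NP,U)=31/2, d(NP,W)=53/2, d(NP,Z)=28
step 2: merge (U,Z) at d=3; branch lengths U→3/2, Z→3/2; new cluster UZ
  updated: d(C,UZ)=19, d(J,UZ)=12, d(NP,UZ)=87/4, d(T,UZ)=23, d(UZ,W)=15
step 3: merge (J,T) at d=8; branch lengths J→4, T→4; new cluster JT
  updated: d(C,JT)=31/2, d(JT,NP)=26, d(JT,UZ)=35/2, d(JT,W)=21
step 4: merge (C,NP) at d=23/2; branch lengths C→23/4, NP→19/4; new cluster CNP
  updated: d(CNP,JT)=45/2, d(CNP,UZ)=125/6, d(CNP,W)=79/3
step 5: merge (UZ,W) at d=15; branch lengths UZ→6, W→15/2; new cluster UWZ
  updated: d(CNP,UWZ)=68/3, d(JT,UWZ)=56/3
step 6: merge (JT,UWZ) at d=56/3; branch lengths JT→16/3, UWZ→11/6; new cluster JTUWZ
  updated: d(CNP,JTUWZ)=113/5
step 7: merge (CNP,JTUWZ) at d=113/5; branch lengths CNP→111/20, JTUWZ→59/30; new cluster CJNPTUWZ
final tree: ((C:23/4,(N:1,P:1):19/4):111/20,((J:4,T:4):16/3,((U:3/2,Z:3/2):6,W:15/2):11/6):59/30)
total length: 3101/60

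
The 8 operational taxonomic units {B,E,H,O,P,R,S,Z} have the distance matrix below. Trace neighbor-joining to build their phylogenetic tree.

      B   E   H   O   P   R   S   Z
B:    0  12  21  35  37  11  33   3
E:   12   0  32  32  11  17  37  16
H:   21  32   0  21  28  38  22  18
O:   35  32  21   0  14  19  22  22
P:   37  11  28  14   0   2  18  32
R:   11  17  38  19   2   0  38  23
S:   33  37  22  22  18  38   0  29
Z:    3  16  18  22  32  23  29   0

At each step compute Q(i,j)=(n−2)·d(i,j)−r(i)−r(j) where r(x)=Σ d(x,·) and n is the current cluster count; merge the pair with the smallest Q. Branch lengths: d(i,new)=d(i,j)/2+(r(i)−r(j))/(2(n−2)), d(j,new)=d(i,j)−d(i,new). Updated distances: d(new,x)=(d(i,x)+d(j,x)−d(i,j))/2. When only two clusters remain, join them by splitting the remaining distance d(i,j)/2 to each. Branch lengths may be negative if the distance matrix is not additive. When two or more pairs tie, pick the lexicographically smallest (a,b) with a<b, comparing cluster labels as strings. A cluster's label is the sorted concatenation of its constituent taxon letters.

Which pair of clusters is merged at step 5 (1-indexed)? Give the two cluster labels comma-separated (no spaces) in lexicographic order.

step 1: merge (P,R) at d=2, Q=-278; branch lengths P→1/2, R→3/2; new cluster PR
  updated: d(B,PR)=23, d(E,PR)=13, d(H,PR)=32, d(O,PR)=31/2, d(PR,S)=27, d(PR,Z)=53/2
step 2: merge (B,Z) at d=3, Q=-453/2; branch lengths B→11/4, Z→1/4; new cluster BZ
  updated: d(BZ,E)=25/2, d(BZ,H)=18, d(BZ,O)=27, d(BZ,PR)=93/4, d(BZ,S)=59/2
step 3: merge (BZ,E) at d=25/2, Q=-747/4; branch lengths BZ→135/32, E→265/32; new cluster BEZ
  updated: d(BEZ,H)=75/4, d(BEZ,O)=93/4, d(BEZ,PR)=95/8, d(BEZ,S)=27
step 4: merge (BEZ,PR) at d=95/8, Q=-1053/8; branch lengths BEZ→241/48, PR→329/48; new cluster BEPRZ
  updated: d(BEPRZ,H)=311/16, d(BEPRZ,O)=215/16, d(BEPRZ,S)=337/16
step 5: merge (BEPRZ,O) at d=215/16, Q=-167/2; branch lengths BEPRZ→195/32, O→235/32; new cluster BEOPRZ
  updated: d(BEOPRZ,H)=27/2, d(BEOPRZ,S)=237/16
step 6: merge (BEOPRZ,H) at d=27/2, Q=-805/16; branch lengths BEOPRZ→101/32, H→331/32; new cluster BEHOPRZ
  updated: d(BEHOPRZ,S)=373/32
step 7: merge (BEHOPRZ,S) at d=373/32; branch lengths BEHOPRZ→373/64, S→373/64; new cluster BEHOPRSZ
final tree: ((((((B:11/4,Z:1/4):135/32,E:265/32):241/48,(P:1/2,R:3/2):329/48):195/32,O:235/32):101/32,H:331/32):373/64,S:373/64)
total length: 2175/32

BEPRZ,O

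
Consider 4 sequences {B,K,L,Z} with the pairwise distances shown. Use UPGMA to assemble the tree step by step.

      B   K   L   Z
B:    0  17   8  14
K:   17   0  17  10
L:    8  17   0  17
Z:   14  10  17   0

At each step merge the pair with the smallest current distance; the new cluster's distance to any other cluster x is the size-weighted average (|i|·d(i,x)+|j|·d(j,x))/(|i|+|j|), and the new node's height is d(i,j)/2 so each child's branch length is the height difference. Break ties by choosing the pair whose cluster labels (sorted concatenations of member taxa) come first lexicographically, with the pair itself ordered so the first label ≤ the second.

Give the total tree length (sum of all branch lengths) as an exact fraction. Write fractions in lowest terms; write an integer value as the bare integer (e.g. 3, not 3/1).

1. join B+L (d=8) ⇒ BL; edges |B|=4, |L|=4
  updated: d(BL,K)=17, d(BL,Z)=31/2
2. join K+Z (d=10) ⇒ KZ; edges |K|=5, |Z|=5
  updated: d(BL,KZ)=65/4
3. join BL+KZ (d=65/4) ⇒ BKLZ; edges |BL|=33/8, |KZ|=25/8
final tree: ((B:4,L:4):33/8,(K:5,Z:5):25/8)
total length: 101/4

101/4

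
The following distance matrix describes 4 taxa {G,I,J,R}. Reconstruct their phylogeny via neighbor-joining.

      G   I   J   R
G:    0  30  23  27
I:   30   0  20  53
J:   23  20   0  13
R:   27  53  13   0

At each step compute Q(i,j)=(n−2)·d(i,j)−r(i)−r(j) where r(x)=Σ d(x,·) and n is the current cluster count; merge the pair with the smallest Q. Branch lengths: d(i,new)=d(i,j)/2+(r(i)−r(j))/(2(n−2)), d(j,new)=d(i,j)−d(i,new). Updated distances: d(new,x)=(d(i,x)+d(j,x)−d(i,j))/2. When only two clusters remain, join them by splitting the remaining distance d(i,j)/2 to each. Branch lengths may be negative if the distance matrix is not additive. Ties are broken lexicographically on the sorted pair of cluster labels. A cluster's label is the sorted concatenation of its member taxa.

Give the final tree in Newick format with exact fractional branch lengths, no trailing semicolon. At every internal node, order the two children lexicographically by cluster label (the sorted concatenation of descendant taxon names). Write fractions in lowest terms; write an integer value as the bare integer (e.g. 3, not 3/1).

(((G:37/4,I:83/4):37/4,J:-11/4):63/8,R:63/8)

1. join G+I (d=30, Q=-123) ⇒ GI; edges |G|=37/4, |I|=83/4
  updated: d(GI,J)=13/2, d(GI,R)=25
2. join GI+J (d=13/2, Q=-89/2) ⇒ GIJ; edges |GI|=37/4, |J|=-11/4
  updated: d(GIJ,R)=63/4
3. join GIJ+R (d=63/4) ⇒ GIJR; edges |GIJ|=63/8, |R|=63/8
final tree: (((G:37/4,I:83/4):37/4,J:-11/4):63/8,R:63/8)
total length: 209/4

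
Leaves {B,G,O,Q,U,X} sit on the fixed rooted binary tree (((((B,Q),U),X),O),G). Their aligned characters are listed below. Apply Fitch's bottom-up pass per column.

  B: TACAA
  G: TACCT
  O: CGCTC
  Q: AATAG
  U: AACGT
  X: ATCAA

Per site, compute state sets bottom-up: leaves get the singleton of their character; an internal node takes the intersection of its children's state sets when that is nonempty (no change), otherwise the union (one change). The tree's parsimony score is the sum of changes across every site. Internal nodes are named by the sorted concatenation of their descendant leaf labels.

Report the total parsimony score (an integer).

[col 0] BQ: children B:{T}, Q:{A} ∪→ {A,T}; cost 1
[col 0] BQU: children BQ:{A,T}, U:{A} ∩→ {A}; cost 0
[col 0] BQUX: children BQU:{A}, X:{A} ∩→ {A}; cost 0
[col 0] BOQUX: children BQUX:{A}, O:{C} ∪→ {A,C}; cost 1
[col 0] BGOQUX: children BOQUX:{A,C}, G:{T} ∪→ {A,C,T}; cost 1
[col 1] BQ: children B:{A}, Q:{A} ∩→ {A}; cost 0
[col 1] BQU: children BQ:{A}, U:{A} ∩→ {A}; cost 0
[col 1] BQUX: children BQU:{A}, X:{T} ∪→ {A,T}; cost 1
[col 1] BOQUX: children BQUX:{A,T}, O:{G} ∪→ {A,G,T}; cost 1
[col 1] BGOQUX: children BOQUX:{A,G,T}, G:{A} ∩→ {A}; cost 0
[col 2] BQ: children B:{C}, Q:{T} ∪→ {C,T}; cost 1
[col 2] BQU: children BQ:{C,T}, U:{C} ∩→ {C}; cost 0
[col 2] BQUX: children BQU:{C}, X:{C} ∩→ {C}; cost 0
[col 2] BOQUX: children BQUX:{C}, O:{C} ∩→ {C}; cost 0
[col 2] BGOQUX: children BOQUX:{C}, G:{C} ∩→ {C}; cost 0
[col 3] BQ: children B:{A}, Q:{A} ∩→ {A}; cost 0
[col 3] BQU: children BQ:{A}, U:{G} ∪→ {A,G}; cost 1
[col 3] BQUX: children BQU:{A,G}, X:{A} ∩→ {A}; cost 0
[col 3] BOQUX: children BQUX:{A}, O:{T} ∪→ {A,T}; cost 1
[col 3] BGOQUX: children BOQUX:{A,T}, G:{C} ∪→ {A,C,T}; cost 1
[col 4] BQ: children B:{A}, Q:{G} ∪→ {A,G}; cost 1
[col 4] BQU: children BQ:{A,G}, U:{T} ∪→ {A,G,T}; cost 1
[col 4] BQUX: children BQU:{A,G,T}, X:{A} ∩→ {A}; cost 0
[col 4] BOQUX: children BQUX:{A}, O:{C} ∪→ {A,C}; cost 1
[col 4] BGOQUX: children BOQUX:{A,C}, G:{T} ∪→ {A,C,T}; cost 1
per-site changes: [3, 2, 1, 3, 4]; total = 13

13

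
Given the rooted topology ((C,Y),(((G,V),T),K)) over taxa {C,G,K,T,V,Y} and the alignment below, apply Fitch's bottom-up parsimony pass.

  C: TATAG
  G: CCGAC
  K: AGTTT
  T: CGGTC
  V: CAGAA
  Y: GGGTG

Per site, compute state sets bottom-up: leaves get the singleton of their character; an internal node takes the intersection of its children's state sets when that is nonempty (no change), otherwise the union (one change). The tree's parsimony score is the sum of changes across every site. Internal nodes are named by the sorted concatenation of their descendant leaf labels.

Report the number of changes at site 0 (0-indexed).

CY@0: {T} ∪ {G} = {G,T} (union, +1)
GV@0: {C} ∩ {C} = {C} (intersection, +0)
GTV@0: {C} ∩ {C} = {C} (intersection, +0)
GKTV@0: {C} ∪ {A} = {A,C} (union, +1)
CGKTVY@0: {G,T} ∪ {A,C} = {A,C,G,T} (union, +1)
CY@1: {A} ∪ {G} = {A,G} (union, +1)
GV@1: {C} ∪ {A} = {A,C} (union, +1)
GTV@1: {A,C} ∪ {G} = {A,C,G} (union, +1)
GKTV@1: {A,C,G} ∩ {G} = {G} (intersection, +0)
CGKTVY@1: {A,G} ∩ {G} = {G} (intersection, +0)
CY@2: {T} ∪ {G} = {G,T} (union, +1)
GV@2: {G} ∩ {G} = {G} (intersection, +0)
GTV@2: {G} ∩ {G} = {G} (intersection, +0)
GKTV@2: {G} ∪ {T} = {G,T} (union, +1)
CGKTVY@2: {G,T} ∩ {G,T} = {G,T} (intersection, +0)
CY@3: {A} ∪ {T} = {A,T} (union, +1)
GV@3: {A} ∩ {A} = {A} (intersection, +0)
GTV@3: {A} ∪ {T} = {A,T} (union, +1)
GKTV@3: {A,T} ∩ {T} = {T} (intersection, +0)
CGKTVY@3: {A,T} ∩ {T} = {T} (intersection, +0)
CY@4: {G} ∩ {G} = {G} (intersection, +0)
GV@4: {C} ∪ {A} = {A,C} (union, +1)
GTV@4: {A,C} ∩ {C} = {C} (intersection, +0)
GKTV@4: {C} ∪ {T} = {C,T} (union, +1)
CGKTVY@4: {G} ∪ {C,T} = {C,G,T} (union, +1)
per-site changes: [3, 3, 2, 2, 3]; total = 13

3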